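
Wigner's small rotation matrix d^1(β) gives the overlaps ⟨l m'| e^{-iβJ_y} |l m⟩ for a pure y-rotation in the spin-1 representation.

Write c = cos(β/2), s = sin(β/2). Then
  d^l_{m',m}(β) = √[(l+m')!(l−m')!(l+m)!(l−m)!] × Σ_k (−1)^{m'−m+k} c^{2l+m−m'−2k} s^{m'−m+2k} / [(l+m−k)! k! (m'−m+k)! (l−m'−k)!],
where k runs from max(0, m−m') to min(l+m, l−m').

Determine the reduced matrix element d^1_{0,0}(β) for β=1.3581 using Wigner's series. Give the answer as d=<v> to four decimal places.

d=0.2111

d^1_{0,0}(β=1.3581) via Wigner's sum:
c=cos(1.3581/2)=0.778170, s=sin(1.3581/2)=0.628054; N=√[1·1·1·1]=1.000000
k: max(0,(0)−(0))=0 … min(1+(0),1−(0))=1
  k=0: (−1)^0·1.0000/(1)·0.7782^2·0.6281^0 = +0.605548
  k=1: (−1)^1·1.0000/(1)·0.7782^0·0.6281^2 = -0.394452
d^1_{0,0}(1.3581) = +0.605548 -0.394452 = +0.211096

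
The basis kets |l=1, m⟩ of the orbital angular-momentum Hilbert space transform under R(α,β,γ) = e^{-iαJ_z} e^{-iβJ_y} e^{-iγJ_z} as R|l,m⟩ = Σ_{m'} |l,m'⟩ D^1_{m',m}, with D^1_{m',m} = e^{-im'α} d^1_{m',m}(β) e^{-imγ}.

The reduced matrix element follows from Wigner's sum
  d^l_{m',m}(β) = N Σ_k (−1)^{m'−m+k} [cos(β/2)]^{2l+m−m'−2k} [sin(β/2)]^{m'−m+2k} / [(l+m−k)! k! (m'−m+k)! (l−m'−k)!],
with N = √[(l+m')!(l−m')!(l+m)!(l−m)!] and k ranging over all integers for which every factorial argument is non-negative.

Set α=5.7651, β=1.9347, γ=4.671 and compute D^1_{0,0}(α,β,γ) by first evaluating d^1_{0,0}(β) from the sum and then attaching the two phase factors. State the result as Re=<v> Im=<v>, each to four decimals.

Re=-0.3559 Im=0.0000

First d^1_{0,0}(β=1.9347), then the phase factors e^{-i(0)α} and e^{-i(0)γ}:
Half-angle: c=0.567483, s=0.823385. N=√(1·1·1·1)=1.000000
k∈{0,1} keeps every argument non-negative
  k=0: (−1)^0·1.0000/(1)·0.5675^2·0.8234^0 = +0.322038
  k=1: (−1)^1·1.0000/(1)·0.5675^0·0.8234^2 = -0.677962
d^1_{0,0}(1.9347) = +0.322038 -0.677962 = -0.355925
D = (+1.000000+0.000000i)·(-0.355925)·(+1.000000+0.000000i) = -0.355925+0.000000i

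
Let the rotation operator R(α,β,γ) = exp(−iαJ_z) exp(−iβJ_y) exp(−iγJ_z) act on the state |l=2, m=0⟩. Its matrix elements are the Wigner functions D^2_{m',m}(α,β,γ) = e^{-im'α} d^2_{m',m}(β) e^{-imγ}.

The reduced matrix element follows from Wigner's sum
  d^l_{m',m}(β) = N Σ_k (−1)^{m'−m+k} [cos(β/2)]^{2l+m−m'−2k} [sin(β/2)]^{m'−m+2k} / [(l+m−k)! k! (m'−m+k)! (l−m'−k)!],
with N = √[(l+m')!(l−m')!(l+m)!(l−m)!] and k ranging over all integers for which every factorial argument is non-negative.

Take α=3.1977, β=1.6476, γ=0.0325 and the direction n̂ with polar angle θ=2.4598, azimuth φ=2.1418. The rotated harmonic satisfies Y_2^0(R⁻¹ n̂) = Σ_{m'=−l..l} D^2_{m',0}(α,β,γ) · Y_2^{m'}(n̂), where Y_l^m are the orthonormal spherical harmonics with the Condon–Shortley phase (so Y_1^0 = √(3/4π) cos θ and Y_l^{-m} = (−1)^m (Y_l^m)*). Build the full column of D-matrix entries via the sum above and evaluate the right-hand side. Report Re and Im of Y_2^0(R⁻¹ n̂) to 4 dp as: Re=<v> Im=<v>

Re=-0.1866 Im=0.0000

Need the full column D^2_{m',0} for m'=−2..2 at α=3.1977, β=1.6476, γ=0.0325.
cos(β/2)=0.679438, sin(β/2)=0.733733
d^2_{-2,0}: single k=2 term ⇒ +0.608767;  D = +0.604938+0.068169i
d^2_{-1,0}: k∈[1..2] ⇒ +0.563719 -0.657415 = -0.093695;  D = +0.093548+0.005254i
d^2_{0,0}: k∈[0..2] ⇒ +0.213108 -0.994113 +0.289836 = -0.491169;  D = -0.491169+0.000000i
d^2_{1,0}: k∈[0..1] ⇒ -0.563719 +0.657415 = +0.093695;  D = -0.093548+0.005254i
d^2_{2,0}: single k=0 term ⇒ +0.608767;  D = +0.604938-0.068169i
Y_2^{m'}(θ=2.4598,φ=2.1418) and Σ D·Y over m':
  (+0.6049+0.0682i)·(-0.0638+0.1395i)  (+0.0935+0.0053i)·(+0.2043+0.3180i)  (-0.4912+0.0000i)·(+0.2550+0.0000i)  (-0.0935+0.0053i)·(-0.2043+0.3180i)  (+0.6049-0.0682i)·(-0.0638-0.1395i)
Y_2^0(R⁻¹ n̂) = -0.186565+0.000000i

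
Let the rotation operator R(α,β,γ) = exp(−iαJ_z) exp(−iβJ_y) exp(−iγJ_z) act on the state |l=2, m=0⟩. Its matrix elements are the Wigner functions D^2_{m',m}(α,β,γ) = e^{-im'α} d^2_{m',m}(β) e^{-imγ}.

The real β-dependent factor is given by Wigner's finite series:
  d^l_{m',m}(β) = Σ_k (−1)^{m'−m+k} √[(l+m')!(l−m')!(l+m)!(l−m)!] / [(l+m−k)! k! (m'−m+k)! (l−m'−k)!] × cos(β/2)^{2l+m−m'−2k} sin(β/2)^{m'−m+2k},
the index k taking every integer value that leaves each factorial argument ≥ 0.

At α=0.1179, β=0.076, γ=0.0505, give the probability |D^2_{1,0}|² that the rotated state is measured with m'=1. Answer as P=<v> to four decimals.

P=0.0086

Split into d^2_{1,0}(β=0.076) × two z-phases.
c=cos(0.076/2)=0.999278, s=sin(0.076/2)=0.037991; N=√[6·1·2·2]=4.898979
Admissible k: 0..1 (factorial args all ≥0)
  k=0: (−1)^1·4.8990/(2)·0.9993^3·0.0380^1 = -0.092857
  k=1: (−1)^2·4.8990/(2)·0.9993^1·0.0380^3 = +0.000134
d^2_{1,0}(0.076) = -0.092857 +0.000134 = -0.092723
|D^2_{1,0}|² = |d^2_{1,0}(β)|² = (-0.092723)² = 0.008597 (the z-rotation phases have unit modulus)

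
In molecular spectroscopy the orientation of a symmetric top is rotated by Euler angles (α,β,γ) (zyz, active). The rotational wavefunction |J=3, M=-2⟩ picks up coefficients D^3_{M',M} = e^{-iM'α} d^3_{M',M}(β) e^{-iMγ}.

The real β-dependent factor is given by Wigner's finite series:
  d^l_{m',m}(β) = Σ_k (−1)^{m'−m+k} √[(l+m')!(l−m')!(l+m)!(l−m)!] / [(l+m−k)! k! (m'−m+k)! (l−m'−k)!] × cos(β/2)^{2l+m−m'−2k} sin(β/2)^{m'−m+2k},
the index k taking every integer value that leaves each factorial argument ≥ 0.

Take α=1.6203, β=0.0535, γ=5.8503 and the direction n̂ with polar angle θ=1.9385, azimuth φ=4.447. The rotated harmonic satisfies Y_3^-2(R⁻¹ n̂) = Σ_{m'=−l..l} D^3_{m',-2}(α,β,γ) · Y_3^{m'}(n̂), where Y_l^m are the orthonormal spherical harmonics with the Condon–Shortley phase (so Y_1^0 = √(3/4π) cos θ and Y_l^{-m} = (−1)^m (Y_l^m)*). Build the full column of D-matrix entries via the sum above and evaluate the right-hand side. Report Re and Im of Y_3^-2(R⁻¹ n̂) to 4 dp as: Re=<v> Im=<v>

Need the full column D^3_{m',-2} for m'=−3..3 at α=1.6203, β=0.0535, γ=5.8503.
cos(β/2)=0.999642, sin(β/2)=0.026747
d^3_{-3,-2}: single k=1 term ⇒ +0.065399;  D = -0.042988-0.049285i
d^3_{-2,-2}: k∈[0..1] ⇒ +0.997855 -0.003572 = +0.994284;  D = -0.716043+0.689842i
d^3_{-1,-2}: k∈[0..1] ⇒ -0.084430 +0.000121 = -0.084309;  D = -0.061427-0.057747i
d^3_{0,-2}: k∈[0..1] ⇒ +0.003913 -0.000003 = +0.003910;  D = +0.002534-0.002978i
d^3_{1,-2}: k∈[0..1] ⇒ -0.000121 +0.000000 = -0.000121;  D = +0.000096+0.000074i
d^3_{2,-2}: k∈[0..1] ⇒ +0.000003 -0.000000 = +0.000003;  D = -0.000001+0.000002i
d^3_{3,-2}: single k=0 term ⇒ -0.000000;  D = -0.000000-0.000000i
Y_3^{m'}(θ=1.9385,φ=4.447) and Σ D·Y over m':
  (-0.0430-0.0493i)·(+0.2423-0.2371i)  (-0.7160+0.6898i)·(+0.2759+0.1619i)  (-0.0614-0.0577i)·(+0.0280-0.1030i)  (+0.0025-0.0030i)·(+0.3158+0.0000i)  (+0.0001+0.0001i)·(-0.0280-0.1030i)  (-0.0000+0.0000i)·(+0.2759-0.1619i)  (-0.0000-0.0000i)·(-0.2423-0.2371i)
Y_3^-2(R⁻¹ n̂) = -0.338224+0.076377i

Re=-0.3382 Im=0.0764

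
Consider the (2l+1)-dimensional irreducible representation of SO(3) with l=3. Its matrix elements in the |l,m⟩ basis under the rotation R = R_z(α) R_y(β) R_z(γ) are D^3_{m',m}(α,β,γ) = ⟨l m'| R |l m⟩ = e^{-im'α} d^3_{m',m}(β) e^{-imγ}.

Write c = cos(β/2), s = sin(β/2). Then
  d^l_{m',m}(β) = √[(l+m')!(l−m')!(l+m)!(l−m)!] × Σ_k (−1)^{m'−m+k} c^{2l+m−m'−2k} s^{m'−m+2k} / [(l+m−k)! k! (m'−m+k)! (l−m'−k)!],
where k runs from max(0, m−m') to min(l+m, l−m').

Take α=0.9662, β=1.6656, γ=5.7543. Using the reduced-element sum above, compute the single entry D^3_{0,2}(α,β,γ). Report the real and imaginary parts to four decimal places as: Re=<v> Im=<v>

Re=-0.0630 Im=-0.1119

First d^3_{0,2}(β=1.6656), then the phase factors e^{-i(0)α} and e^{-i(2)γ}:
c=cos(1.6656/2)=0.672807, s=sin(1.6656/2)=0.739818; N=√[6·6·120·1]=65.726707
k∈{2,3} keeps every argument non-negative
  k=2: (−1)^0·65.7267/(12)·0.6728^4·0.7398^2 = +0.614288
  k=3: (−1)^1·65.7267/(12)·0.6728^2·0.7398^4 = -0.742748
d^3_{0,2}(1.6656) = +0.614288 -0.742748 = -0.128459
D = (+1.000000+0.000000i)·(-0.128459)·(+0.490816+0.871263i) = -0.063050-0.111922i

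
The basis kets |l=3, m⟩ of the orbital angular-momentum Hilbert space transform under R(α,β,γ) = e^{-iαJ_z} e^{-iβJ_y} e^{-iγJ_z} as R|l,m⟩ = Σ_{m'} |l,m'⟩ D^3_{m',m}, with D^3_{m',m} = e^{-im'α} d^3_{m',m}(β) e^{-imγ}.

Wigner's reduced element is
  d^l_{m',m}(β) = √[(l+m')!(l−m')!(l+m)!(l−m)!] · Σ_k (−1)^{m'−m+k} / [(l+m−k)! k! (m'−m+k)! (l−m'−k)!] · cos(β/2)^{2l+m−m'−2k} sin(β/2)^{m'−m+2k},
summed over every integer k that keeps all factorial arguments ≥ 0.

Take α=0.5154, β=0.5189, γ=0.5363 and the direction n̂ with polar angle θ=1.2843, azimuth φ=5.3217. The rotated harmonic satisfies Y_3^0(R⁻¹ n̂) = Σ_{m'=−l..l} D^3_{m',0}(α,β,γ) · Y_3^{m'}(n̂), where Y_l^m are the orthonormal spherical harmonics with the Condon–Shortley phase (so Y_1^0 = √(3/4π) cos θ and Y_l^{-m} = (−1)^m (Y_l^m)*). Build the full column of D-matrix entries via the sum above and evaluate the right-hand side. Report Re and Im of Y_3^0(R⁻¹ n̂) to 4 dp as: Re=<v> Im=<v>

Re=-0.2792 Im=0.0000

Need the full column D^3_{m',0} for m'=−3..3 at α=0.5154, β=0.5189, γ=0.5363.
cos(β/2)=0.966531, sin(β/2)=0.256549
d^3_{-3,0}: single k=3 term ⇒ +0.068183;  D = +0.001677+0.068162i
d^3_{-2,0}: k∈[2..3] ⇒ +0.314604 -0.022165 = +0.292439;  D = +0.150353+0.250828i
d^3_{-1,0}: k∈[1..3] ⇒ +0.749619 -0.158442 +0.003721 = +0.594898;  D = +0.517618+0.293215i
d^3_{0,0}: k∈[0..3] ⇒ +0.815259 -0.516948 +0.036421 -0.000285 = +0.334447;  D = +0.334447+0.000000i
d^3_{1,0}: k∈[0..2] ⇒ -0.749619 +0.158442 -0.003721 = -0.594898;  D = -0.517618+0.293215i
d^3_{2,0}: k∈[0..1] ⇒ +0.314604 -0.022165 = +0.292439;  D = +0.150353-0.250828i
d^3_{3,0}: single k=0 term ⇒ -0.068183;  D = -0.001677+0.068162i
Y_3^{m'}(θ=1.2843,φ=5.3217) and Σ D·Y over m':
  (+0.0017+0.0682i)·(-0.3561+0.0937i)  (+0.1504+0.2508i)·(-0.0917+0.2494i)  (+0.5176+0.2932i)·(-0.1066-0.1527i)  (+0.3344+0.0000i)·(-0.2743+0.0000i)  (-0.5176+0.2932i)·(+0.1066-0.1527i)  (+0.1504-0.2508i)·(-0.0917-0.2494i)  (-0.0017+0.0682i)·(+0.3561+0.0937i)
Y_3^0(R⁻¹ n̂) = -0.279158-0.000000i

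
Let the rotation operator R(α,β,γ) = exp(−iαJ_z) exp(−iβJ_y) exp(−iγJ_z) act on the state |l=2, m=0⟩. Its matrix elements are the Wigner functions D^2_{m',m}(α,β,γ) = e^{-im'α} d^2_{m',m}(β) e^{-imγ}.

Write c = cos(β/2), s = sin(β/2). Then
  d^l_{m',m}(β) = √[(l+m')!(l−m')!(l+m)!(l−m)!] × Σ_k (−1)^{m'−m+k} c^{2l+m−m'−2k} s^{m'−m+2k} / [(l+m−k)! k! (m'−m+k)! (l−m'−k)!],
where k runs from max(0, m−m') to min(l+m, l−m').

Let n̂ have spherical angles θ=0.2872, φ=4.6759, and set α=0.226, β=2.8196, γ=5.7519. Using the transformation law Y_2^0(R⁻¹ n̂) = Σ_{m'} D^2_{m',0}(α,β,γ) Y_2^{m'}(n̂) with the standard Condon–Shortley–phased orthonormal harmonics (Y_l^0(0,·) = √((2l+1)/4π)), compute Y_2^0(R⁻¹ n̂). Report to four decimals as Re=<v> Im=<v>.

Re=0.5083 Im=0.0000

Need the full column D^2_{m',0} for m'=−2..2 at α=0.226, β=2.8196, γ=5.7519.
cos(β/2)=0.160302, sin(β/2)=0.987068
d^2_{-2,0}: single k=2 term ⇒ +0.061326;  D = +0.055168+0.026785i
d^2_{-1,0}: k∈[1..2] ⇒ +0.009959 -0.377620 = -0.367661;  D = -0.358311-0.082386i
d^2_{0,0}: k∈[0..2] ⇒ +0.000660 -0.100145 +0.949267 = +0.849782;  D = +0.849782+0.000000i
d^2_{1,0}: k∈[0..1] ⇒ -0.009959 +0.377620 = +0.367661;  D = +0.358311-0.082386i
d^2_{2,0}: single k=0 term ⇒ +0.061326;  D = +0.055168-0.026785i
Y_2^{m'}(θ=0.2872,φ=4.6759) and Σ D·Y over m':
  (+0.0552+0.0268i)·(-0.0309-0.0023i)  (-0.3583-0.0824i)·(-0.0077+0.2097i)  (+0.8498+0.0000i)·(+0.5549+0.0000i)  (+0.3583-0.0824i)·(+0.0077+0.2097i)  (+0.0552-0.0268i)·(-0.0309+0.0023i)
Y_2^0(R⁻¹ n̂) = +0.508267-0.000000i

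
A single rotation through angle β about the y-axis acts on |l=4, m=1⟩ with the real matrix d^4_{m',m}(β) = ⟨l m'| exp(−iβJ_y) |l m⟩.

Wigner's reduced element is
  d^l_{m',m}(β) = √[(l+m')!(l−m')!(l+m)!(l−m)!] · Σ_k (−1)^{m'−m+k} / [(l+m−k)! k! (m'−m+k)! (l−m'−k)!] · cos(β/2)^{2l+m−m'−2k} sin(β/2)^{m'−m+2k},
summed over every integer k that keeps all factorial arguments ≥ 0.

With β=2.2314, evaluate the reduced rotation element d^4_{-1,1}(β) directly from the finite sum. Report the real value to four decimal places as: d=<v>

d=0.4275

d^4_{-1,1}(β=2.2314) via Wigner's sum:
c=cos(2.2314/2)=0.439549, s=sin(2.2314/2)=0.898219; N=√[6·120·120·6]=720.000000
Admissible k: 2..5 (factorial args all ≥0)
  k=2: (−1)^0·720.0000/(72)·0.4395^6·0.8982^2 = +0.058184
  k=3: (−1)^1·720.0000/(24)·0.4395^4·0.8982^4 = -0.728917
  k=4: (−1)^2·720.0000/(48)·0.4395^2·0.8982^6 = +1.521942
  k=5: (−1)^3·720.0000/(720)·0.4395^0·0.8982^8 = -0.423698
d^4_{-1,1}(2.2314) = +0.058184 -0.728917 +1.521942 -0.423698 = +0.427511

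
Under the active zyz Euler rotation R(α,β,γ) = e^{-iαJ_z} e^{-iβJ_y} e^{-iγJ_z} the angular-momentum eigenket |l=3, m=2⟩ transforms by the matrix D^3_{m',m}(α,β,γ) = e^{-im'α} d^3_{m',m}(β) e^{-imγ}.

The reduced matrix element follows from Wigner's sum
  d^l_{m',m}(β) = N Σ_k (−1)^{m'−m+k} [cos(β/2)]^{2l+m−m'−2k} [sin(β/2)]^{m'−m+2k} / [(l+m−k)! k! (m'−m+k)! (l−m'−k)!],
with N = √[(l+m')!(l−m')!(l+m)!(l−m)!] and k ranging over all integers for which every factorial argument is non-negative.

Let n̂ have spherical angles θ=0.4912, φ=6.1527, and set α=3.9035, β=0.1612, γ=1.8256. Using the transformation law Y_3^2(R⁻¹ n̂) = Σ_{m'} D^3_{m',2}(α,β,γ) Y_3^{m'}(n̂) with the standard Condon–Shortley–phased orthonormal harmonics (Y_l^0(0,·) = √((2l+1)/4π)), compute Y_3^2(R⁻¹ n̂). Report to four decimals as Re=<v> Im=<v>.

Re=0.0916 Im=0.2557

Need the full column D^3_{m',2} for m'=−3..3 at α=3.9035, β=0.1612, γ=1.8256.
cos(β/2)=0.996754, sin(β/2)=0.080513
d^3_{-3,2}: single k=5 term ⇒ +0.000008;  D = -0.000002+0.000008i
d^3_{-2,2}: k∈[4..5] ⇒ +0.000209 -0.000000 = +0.000208;  D = -0.000110-0.000177i
d^3_{-1,2}: k∈[3..4] ⇒ +0.003269 -0.000011 = +0.003258;  D = +0.003155+0.000813i
d^3_{0,2}: k∈[2..3] ⇒ +0.035046 -0.000229 = +0.034818;  D = -0.030394+0.016985i
d^3_{1,2}: k∈[1..2] ⇒ +0.250498 -0.003269 = +0.247229;  D = +0.072891-0.236239i
d^3_{2,2}: k∈[0..1] ⇒ +0.980679 -0.031993 = +0.948686;  D = +0.423398+0.848964i
d^3_{3,2}: single k=0 term ⇒ -0.194035;  D = +0.182518+0.065853i
Y_3^{m'}(θ=0.4912,φ=6.1527) and Σ D·Y over m':
  (-0.0000+0.0000i)·(+0.0405+0.0167i)  (-0.0001-0.0002i)·(+0.1937+0.0517i)  (+0.0032+0.0008i)·(+0.4364+0.0573i)  (-0.0304+0.0170i)·(+0.2921+0.0000i)  (+0.0729-0.2362i)·(-0.4364+0.0573i)  (+0.4234+0.8490i)·(+0.1937-0.0517i)  (+0.1825+0.0659i)·(-0.0405+0.0167i)
Y_3^2(R⁻¹ n̂) = +0.091604+0.255665i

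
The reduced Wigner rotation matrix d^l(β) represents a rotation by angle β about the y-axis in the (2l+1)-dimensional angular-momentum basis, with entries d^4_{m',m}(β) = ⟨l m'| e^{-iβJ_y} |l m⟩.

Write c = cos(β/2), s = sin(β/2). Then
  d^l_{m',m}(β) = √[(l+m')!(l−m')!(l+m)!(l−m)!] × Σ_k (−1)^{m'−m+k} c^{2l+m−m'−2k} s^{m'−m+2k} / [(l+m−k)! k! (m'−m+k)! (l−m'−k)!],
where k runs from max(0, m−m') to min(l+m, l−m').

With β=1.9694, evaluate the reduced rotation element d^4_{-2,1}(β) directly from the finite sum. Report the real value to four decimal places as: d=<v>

d^4_{-2,1}(β=1.9694) via Wigner's sum:
Half-angle: c=0.553113, s=0.833106. N=√(2·720·120·6)=1018.233765
Admissible k: 3..5 (factorial args all ≥0)
  k=3: (−1)^0·1018.2338/(72)·0.5531^5·0.8331^3 = +0.423336
  k=4: (−1)^1·1018.2338/(48)·0.5531^3·0.8331^5 = -1.440621
  k=5: (−1)^2·1018.2338/(240)·0.5531^1·0.8331^7 = +0.653661
d^4_{-2,1}(1.9694) = +0.423336 -1.440621 +0.653661 = -0.363624

d=-0.3636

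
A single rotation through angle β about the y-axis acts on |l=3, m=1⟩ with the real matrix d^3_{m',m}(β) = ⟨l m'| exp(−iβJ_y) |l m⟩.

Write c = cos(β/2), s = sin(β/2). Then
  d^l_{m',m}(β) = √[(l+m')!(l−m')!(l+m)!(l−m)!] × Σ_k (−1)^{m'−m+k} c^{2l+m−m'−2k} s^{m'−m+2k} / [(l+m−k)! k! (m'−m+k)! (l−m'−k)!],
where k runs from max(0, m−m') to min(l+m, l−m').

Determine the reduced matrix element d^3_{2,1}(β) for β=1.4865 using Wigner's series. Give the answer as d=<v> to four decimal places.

d=0.3192

d^3_{2,1}(β=1.4865) via Wigner's sum:
With c≡cos(β/2)=0.736273 and s≡sin(β/2)=0.676684, N=[120·1·24·2]^{1/2}=75.894664
k∈{0,1} keeps every argument non-negative
  k=0: (−1)^1·75.8947/(24)·0.7363^5·0.6767^1 = -0.463000
  k=1: (−1)^2·75.8947/(12)·0.7363^3·0.6767^3 = +0.782178
d^3_{2,1}(1.4865) = -0.463000 +0.782178 = +0.319178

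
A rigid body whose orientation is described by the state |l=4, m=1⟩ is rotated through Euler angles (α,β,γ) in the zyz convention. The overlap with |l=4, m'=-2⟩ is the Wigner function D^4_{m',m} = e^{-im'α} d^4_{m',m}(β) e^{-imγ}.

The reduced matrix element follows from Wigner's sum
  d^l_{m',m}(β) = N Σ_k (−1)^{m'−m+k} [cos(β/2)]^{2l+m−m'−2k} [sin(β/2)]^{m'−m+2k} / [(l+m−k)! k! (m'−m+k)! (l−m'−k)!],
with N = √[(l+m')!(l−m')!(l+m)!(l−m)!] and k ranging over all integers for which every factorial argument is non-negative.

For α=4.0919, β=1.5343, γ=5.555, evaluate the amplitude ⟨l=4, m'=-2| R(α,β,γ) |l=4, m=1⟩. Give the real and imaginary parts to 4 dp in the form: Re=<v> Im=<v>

D^4_{-2,1}(4.0919,1.5343,5.555) = e^{-i·-2·4.0919}·d^4_{-2,1}(1.5343)·e^{-i·1·5.555}. Compute d first:
With c≡cos(β/2)=0.719892 and s≡sin(β/2)=0.694086, N=[2·720·120·6]^{1/2}=1018.233765
Admissible k: 3..5 (factorial args all ≥0)
  k=3: (−1)^0·1018.2338/(72)·0.7199^5·0.6941^3 = +0.914306
  k=4: (−1)^1·1018.2338/(48)·0.7199^3·0.6941^5 = -1.274898
  k=5: (−1)^2·1018.2338/(240)·0.7199^1·0.6941^7 = +0.237027
d^4_{-2,1}(1.5343) = +0.914306 -1.274898 +0.237027 = -0.123565
Phases: e^{-i·(-2)·4.0919}=-0.323871+0.946101i, e^{-i·(1)·5.555}=+0.746383+0.665516i ⇒ D=+0.107672-0.060623i

Re=0.1077 Im=-0.0606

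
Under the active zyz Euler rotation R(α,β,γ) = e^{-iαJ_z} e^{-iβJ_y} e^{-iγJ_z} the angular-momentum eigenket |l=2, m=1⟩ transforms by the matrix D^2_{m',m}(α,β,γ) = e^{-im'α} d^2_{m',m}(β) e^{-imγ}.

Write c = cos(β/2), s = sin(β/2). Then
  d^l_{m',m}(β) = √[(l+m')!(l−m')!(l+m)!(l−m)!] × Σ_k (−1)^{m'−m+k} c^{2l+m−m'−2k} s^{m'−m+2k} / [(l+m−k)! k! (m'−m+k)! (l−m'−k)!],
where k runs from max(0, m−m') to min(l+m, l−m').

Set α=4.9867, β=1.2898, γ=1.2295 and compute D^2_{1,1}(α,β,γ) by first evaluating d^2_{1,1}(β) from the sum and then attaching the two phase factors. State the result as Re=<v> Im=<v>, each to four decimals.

Re=-0.2838 Im=-0.0190

Split into d^2_{1,1}(β=1.2898) × two z-phases.
Half-angle: c=0.799160, s=0.601119. N=√(6·1·6·1)=6.000000
The bounds max(0,m−m')=0 and min(l+m,l−m')=1 give 2 terms
  k=0: (−1)^0·6.0000/(6)·0.7992^4·0.6011^0 = +0.407882
  k=1: (−1)^1·6.0000/(2)·0.7992^2·0.6011^2 = -0.692323
d^2_{1,1}(1.2898) = +0.407882 -0.692323 = -0.284441
D = (+0.270884+0.962612i)·(-0.284441)·(+0.334709-0.942322i) = -0.283803-0.019039i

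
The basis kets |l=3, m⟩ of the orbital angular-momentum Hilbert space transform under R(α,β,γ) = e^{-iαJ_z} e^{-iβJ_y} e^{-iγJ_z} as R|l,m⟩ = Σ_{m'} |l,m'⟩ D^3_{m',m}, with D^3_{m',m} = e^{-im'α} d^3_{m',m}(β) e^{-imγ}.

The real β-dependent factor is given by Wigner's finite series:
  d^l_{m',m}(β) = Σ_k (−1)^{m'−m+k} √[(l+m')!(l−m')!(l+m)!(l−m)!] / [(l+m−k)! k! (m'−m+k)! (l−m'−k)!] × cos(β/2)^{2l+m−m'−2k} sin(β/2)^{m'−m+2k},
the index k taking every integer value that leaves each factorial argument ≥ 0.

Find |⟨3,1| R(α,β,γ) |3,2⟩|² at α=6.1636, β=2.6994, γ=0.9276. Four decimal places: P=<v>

P=0.0036

Split into d^3_{1,2}(β=2.6994) × two z-phases.
c=cos(2.6994/2)=0.219299, s=sin(2.6994/2)=0.975658; N=√[24·2·120·1]=75.894664
k: max(0,(2)−(1))=1 … min(3+(2),3−(1))=2
  k=1: (−1)^0·75.8947/(24)·0.2193^5·0.9757^1 = +0.001565
  k=2: (−1)^1·75.8947/(12)·0.2193^3·0.9757^3 = -0.061949
d^3_{1,2}(2.6994) = +0.001565 -0.061949 = -0.060384
|D^3_{1,2}|² = |d^3_{1,2}(β)|² = (-0.060384)² = 0.003646 (the z-rotation phases have unit modulus)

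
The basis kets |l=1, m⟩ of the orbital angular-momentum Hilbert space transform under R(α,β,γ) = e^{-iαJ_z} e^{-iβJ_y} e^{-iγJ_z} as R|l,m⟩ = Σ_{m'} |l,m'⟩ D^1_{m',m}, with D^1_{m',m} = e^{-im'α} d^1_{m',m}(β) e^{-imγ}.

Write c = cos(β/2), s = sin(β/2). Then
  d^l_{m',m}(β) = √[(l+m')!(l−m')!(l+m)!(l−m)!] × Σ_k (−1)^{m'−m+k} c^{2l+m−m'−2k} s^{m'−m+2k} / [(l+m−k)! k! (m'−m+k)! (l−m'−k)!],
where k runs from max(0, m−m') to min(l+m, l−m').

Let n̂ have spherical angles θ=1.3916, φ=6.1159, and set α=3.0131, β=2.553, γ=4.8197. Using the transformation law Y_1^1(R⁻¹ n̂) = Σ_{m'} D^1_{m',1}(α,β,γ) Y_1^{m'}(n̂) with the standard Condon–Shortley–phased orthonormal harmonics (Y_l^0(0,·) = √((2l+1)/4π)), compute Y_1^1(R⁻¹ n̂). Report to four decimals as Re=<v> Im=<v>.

Re=-0.0135 Im=-0.2483

Need the full column D^1_{m',1} for m'=−1..1 at α=3.0131, β=2.553, γ=4.8197.
cos(β/2)=0.290067, sin(β/2)=0.957006
d^1_{-1,1}: single k=2 term ⇒ +0.915861;  D = -0.213968-0.890517i
d^1_{0,1}: single k=1 term ⇒ +0.392579;  D = +0.042047+0.390321i
d^1_{1,1}: single k=0 term ⇒ +0.084139;  D = +0.001782-0.084120i
Y_1^{m'}(θ=1.3916,φ=6.1159) and Σ D·Y over m':
  (-0.2140-0.8905i)·(+0.3352+0.0566i)  (+0.0420+0.3903i)·(+0.0871+0.0000i)  (+0.0018-0.0841i)·(-0.3352+0.0566i)
Y_1^1(R⁻¹ n̂) = -0.013491-0.248336i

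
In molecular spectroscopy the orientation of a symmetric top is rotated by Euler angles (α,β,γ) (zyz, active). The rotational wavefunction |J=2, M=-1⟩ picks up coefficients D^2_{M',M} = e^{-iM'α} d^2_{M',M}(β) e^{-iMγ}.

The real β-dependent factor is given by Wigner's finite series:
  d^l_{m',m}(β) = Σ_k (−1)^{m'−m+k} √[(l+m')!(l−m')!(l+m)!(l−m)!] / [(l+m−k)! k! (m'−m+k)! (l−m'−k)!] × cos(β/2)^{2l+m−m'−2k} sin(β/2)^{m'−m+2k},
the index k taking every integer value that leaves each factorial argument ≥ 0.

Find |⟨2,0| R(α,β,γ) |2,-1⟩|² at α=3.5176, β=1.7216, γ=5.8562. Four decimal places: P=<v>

P=0.0331

First d^2_{0,-1}(β=1.7216), then the phase factors e^{-i(0)α} and e^{-i(-1)γ}:
With c≡cos(β/2)=0.651831 and s≡sin(β/2)=0.758364, N=[2·2·1·6]^{1/2}=4.898979
Admissible k: 0..1 (factorial args all ≥0)
  k=0: (−1)^1·4.8990/(2)·0.6518^3·0.7584^1 = -0.514468
  k=1: (−1)^2·4.8990/(2)·0.6518^1·0.7584^3 = +0.696377
d^2_{0,-1}(1.7216) = -0.514468 +0.696377 = +0.181909
|D^2_{0,-1}|² = |d^2_{0,-1}(β)|² = (+0.181909)² = 0.033091 (the z-rotation phases have unit modulus)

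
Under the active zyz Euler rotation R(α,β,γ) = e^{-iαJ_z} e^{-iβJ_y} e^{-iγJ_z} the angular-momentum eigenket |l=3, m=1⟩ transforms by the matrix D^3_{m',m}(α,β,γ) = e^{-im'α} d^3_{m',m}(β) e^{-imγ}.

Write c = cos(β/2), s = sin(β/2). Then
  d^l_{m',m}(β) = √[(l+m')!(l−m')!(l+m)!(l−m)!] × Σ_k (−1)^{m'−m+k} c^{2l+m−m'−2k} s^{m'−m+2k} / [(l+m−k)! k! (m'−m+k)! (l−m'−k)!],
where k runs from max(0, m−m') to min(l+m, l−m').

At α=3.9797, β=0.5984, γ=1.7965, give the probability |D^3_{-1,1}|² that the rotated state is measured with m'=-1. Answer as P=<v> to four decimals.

P=0.1445

D^3_{-1,1}(3.9797,0.5984,1.7965) = e^{-i·-1·3.9797}·d^3_{-1,1}(0.5984)·e^{-i·1·1.7965}. Compute d first:
c=cos(0.5984/2)=0.955573, s=sin(0.5984/2)=0.294756; N=√[2·24·24·2]=48.000000
The bounds max(0,m−m')=2 and min(l+m,l−m')=4 give 3 terms
  k=2: (−1)^0·48.0000/(8)·0.9556^4·0.2948^2 = +0.434641
  k=3: (−1)^1·48.0000/(6)·0.9556^2·0.2948^4 = -0.055140
  k=4: (−1)^2·48.0000/(48)·0.9556^0·0.2948^6 = +0.000656
d^3_{-1,1}(0.5984) = +0.434641 -0.055140 +0.000656 = +0.380157
|D^3_{-1,1}|² = |d^3_{-1,1}(β)|² = (+0.380157)² = 0.144519 (the z-rotation phases have unit modulus)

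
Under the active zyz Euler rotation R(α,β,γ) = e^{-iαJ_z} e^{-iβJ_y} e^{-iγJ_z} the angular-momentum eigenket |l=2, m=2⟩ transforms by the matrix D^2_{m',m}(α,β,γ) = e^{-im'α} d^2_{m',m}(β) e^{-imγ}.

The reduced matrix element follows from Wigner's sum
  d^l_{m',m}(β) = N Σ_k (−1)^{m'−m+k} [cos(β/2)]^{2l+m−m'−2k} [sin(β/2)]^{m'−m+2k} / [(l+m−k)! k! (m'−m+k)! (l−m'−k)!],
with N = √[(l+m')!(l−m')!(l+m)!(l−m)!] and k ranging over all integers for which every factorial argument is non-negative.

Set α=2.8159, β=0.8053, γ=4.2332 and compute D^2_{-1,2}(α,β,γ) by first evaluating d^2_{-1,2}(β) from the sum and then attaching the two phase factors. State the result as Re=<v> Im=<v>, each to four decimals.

Re=0.0893 Im=0.0655

First d^2_{-1,2}(β=0.8053), then the phase factors e^{-i(-1)α} and e^{-i(2)γ}:
With c≡cos(β/2)=0.920026 and s≡sin(β/2)=0.391858, N=[1·6·24·1]^{1/2}=12.000000
The bounds max(0,m−m')=3 and min(l+m,l−m')=3 give 1 term
  k=3: (−1)^0·12.0000/(6)·0.9200^1·0.3919^3 = +0.110717
d^2_{-1,2}(0.8053) = +0.110717
D = (-0.947429+0.319965i)·(+0.110717)·(-0.574848-0.818260i) = +0.089287+0.065469i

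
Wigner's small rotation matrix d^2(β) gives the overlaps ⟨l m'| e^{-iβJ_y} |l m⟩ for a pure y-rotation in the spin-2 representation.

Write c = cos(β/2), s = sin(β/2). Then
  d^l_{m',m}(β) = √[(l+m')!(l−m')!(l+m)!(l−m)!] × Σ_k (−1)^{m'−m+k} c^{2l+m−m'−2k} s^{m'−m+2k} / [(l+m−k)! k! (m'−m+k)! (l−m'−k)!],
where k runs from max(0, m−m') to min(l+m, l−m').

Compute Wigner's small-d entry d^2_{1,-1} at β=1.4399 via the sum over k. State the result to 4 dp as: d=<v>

d=0.5482

d^2_{1,-1}(β=1.4399) via Wigner's sum:
Half-angle: c=0.751839, s=0.659347. N=√(6·1·1·6)=6.000000
Admissible k: 0..1 (factorial args all ≥0)
  k=0: (−1)^2·6.0000/(2)·0.7518^2·0.6593^2 = +0.737223
  k=1: (−1)^3·6.0000/(6)·0.7518^0·0.6593^4 = -0.188998
d^2_{1,-1}(1.4399) = +0.737223 -0.188998 = +0.548225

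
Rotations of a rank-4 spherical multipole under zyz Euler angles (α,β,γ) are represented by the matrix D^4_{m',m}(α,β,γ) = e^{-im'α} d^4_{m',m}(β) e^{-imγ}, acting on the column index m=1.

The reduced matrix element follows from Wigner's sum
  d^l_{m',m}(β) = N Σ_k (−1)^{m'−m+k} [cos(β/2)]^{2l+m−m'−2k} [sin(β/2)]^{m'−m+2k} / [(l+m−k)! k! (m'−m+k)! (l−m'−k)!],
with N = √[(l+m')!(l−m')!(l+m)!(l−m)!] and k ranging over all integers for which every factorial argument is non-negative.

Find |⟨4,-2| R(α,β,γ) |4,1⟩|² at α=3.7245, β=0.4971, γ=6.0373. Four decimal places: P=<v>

P=0.0265

D^4_{-2,1}(3.7245,0.4971,6.0373) = e^{-i·-2·3.7245}·d^4_{-2,1}(0.4971)·e^{-i·1·6.0373}. Compute d first:
With c≡cos(β/2)=0.969270 and s≡sin(β/2)=0.245999, N=[2·720·120·6]^{1/2}=1018.233765
k∈{3,4,5} keeps every argument non-negative
  k=3: (−1)^0·1018.2338/(72)·0.9693^5·0.2460^3 = +0.180110
  k=4: (−1)^1·1018.2338/(48)·0.9693^3·0.2460^5 = -0.017402
  k=5: (−1)^2·1018.2338/(240)·0.9693^1·0.2460^7 = +0.000224
d^4_{-2,1}(0.4971) = +0.180110 -0.017402 +0.000224 = +0.162932
|D^4_{-2,1}|² = |d^4_{-2,1}(β)|² = (+0.162932)² = 0.026547 (the z-rotation phases have unit modulus)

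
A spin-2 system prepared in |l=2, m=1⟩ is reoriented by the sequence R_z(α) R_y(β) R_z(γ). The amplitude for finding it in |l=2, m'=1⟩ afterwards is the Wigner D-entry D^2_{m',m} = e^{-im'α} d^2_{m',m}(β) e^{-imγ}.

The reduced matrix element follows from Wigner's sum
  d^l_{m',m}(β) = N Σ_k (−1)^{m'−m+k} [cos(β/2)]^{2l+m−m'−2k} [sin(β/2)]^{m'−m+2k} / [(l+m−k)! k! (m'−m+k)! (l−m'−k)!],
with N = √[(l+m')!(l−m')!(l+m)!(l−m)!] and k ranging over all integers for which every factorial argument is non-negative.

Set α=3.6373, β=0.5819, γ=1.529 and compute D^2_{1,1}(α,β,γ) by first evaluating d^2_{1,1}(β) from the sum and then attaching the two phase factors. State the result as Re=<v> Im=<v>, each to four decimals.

First d^2_{1,1}(β=0.5819), then the phase factors e^{-i(1)α} and e^{-i(1)γ}:
With c≡cos(β/2)=0.957972 and s≡sin(β/2)=0.286862, N=[6·1·6·1]^{1/2}=6.000000
Admissible k: 0..1 (factorial args all ≥0)
  k=0: (−1)^0·6.0000/(6)·0.9580^4·0.2869^0 = +0.842192
  k=1: (−1)^1·6.0000/(2)·0.9580^2·0.2869^2 = -0.226555
d^2_{1,1}(0.5819) = +0.842192 -0.226555 = +0.615636
Attach z-rotation phases: D = e^{-i(1)(3.6373)}·(+0.615636)·e^{-i(1)(1.529)} = +0.269947+0.553296i

Re=0.2699 Im=0.5533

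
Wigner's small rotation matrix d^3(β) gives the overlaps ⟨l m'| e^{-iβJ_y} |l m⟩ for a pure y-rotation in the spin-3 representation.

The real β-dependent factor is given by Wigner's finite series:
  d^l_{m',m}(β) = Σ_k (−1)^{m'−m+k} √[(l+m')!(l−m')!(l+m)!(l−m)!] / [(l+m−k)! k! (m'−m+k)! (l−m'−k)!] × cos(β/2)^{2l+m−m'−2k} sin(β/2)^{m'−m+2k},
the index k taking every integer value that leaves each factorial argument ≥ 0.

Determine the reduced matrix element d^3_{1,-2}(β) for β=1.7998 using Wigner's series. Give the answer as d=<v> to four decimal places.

d^3_{1,-2}(β=1.7998) via Wigner's sum:
With c≡cos(β/2)=0.621688 and s≡sin(β/2)=0.783265, N=[24·2·1·120]^{1/2}=75.894664
Admissible k: 0..1 (factorial args all ≥0)
  k=0: (−1)^3·75.8947/(12)·0.6217^3·0.7833^3 = -0.730254
  k=1: (−1)^4·75.8947/(24)·0.6217^1·0.7833^5 = +0.579583
d^3_{1,-2}(1.7998) = -0.730254 +0.579583 = -0.150671

d=-0.1507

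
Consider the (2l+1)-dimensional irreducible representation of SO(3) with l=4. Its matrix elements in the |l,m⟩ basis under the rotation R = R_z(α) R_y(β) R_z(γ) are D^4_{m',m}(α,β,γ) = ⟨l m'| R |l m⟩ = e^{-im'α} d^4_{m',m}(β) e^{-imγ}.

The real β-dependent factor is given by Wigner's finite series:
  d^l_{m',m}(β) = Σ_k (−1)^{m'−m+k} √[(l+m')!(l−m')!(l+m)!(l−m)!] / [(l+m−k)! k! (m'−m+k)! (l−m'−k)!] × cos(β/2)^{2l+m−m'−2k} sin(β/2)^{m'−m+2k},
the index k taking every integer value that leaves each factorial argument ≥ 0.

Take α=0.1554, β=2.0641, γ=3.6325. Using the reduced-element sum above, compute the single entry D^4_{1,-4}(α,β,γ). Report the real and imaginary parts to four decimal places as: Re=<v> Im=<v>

Re=0.1108 Im=-0.4577

Split into d^4_{1,-4}(β=2.0641) × two z-phases.
c=cos(2.0641/2)=0.513060, s=sin(2.0641/2)=0.858353; N=√[120·6·1·40320]=5387.986637
k∈{0} keeps every argument non-negative
  k=0: (−1)^5·5387.9866/(720)·0.5131^3·0.8584^5 = -0.470899
d^4_{1,-4}(2.0641) = -0.470899
D = (+0.987950-0.154775i)·(-0.470899)·(-0.382807+0.923828i) = +0.110759-0.457688i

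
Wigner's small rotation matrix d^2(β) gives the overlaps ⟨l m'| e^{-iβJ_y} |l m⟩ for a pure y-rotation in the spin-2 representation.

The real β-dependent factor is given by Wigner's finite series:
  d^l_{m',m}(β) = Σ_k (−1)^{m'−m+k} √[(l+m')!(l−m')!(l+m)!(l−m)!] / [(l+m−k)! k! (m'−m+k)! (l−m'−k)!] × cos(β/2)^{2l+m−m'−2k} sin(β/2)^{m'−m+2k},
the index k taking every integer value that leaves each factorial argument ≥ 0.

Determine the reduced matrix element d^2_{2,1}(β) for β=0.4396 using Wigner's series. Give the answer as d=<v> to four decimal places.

d=-0.4053

d^2_{2,1}(β=0.4396) via Wigner's sum:
Half-angle: c=0.975941, s=0.218034. N=√(24·1·6·1)=12.000000
k∈{0} keeps every argument non-negative
  k=0: (−1)^1·12.0000/(6)·0.9759^3·0.2180^1 = -0.405346
d^2_{2,1}(0.4396) = -0.405346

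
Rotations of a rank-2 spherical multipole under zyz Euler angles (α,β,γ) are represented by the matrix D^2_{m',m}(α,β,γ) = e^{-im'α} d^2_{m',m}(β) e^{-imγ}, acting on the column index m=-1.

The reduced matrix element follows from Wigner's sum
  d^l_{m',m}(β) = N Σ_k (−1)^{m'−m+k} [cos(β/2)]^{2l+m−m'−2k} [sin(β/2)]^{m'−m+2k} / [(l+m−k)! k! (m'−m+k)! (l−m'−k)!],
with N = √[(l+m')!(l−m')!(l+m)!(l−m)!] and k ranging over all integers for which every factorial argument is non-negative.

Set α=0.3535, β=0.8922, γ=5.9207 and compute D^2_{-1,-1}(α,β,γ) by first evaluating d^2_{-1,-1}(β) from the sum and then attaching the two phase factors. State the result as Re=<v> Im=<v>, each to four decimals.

Split into d^2_{-1,-1}(β=0.8922) × two z-phases.
c=cos(0.8922/2)=0.902137, s=sin(0.8922/2)=0.431450; N=√[1·6·1·6]=6.000000
k∈{0,1} keeps every argument non-negative
  k=0: (−1)^0·6.0000/(6)·0.9021^4·0.4315^0 = +0.662353
  k=1: (−1)^1·6.0000/(2)·0.9021^2·0.4315^2 = -0.454494
d^2_{-1,-1}(0.8922) = +0.662353 -0.454494 = +0.207859
Phases: e^{-i·(-1)·0.3535}=+0.938167+0.346184i, e^{-i·(-1)·5.9207}=+0.935018-0.354599i ⇒ D=+0.207851-0.001868i

Re=0.2079 Im=-0.0019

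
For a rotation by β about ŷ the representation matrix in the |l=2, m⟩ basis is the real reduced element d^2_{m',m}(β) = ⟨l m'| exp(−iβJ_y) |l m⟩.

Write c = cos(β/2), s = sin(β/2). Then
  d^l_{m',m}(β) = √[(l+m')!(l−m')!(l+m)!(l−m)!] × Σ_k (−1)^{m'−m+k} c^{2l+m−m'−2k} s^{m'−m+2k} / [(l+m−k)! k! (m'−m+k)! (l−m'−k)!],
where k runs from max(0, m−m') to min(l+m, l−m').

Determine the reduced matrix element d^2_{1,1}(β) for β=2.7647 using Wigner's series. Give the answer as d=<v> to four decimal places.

d^2_{1,1}(β=2.7647) via Wigner's sum:
c=cos(2.7647/2)=0.187333, s=sin(2.7647/2)=0.982296; N=√[6·1·6·1]=6.000000
The bounds max(0,m−m')=0 and min(l+m,l−m')=1 give 2 terms
  k=0: (−1)^0·6.0000/(6)·0.1873^4·0.9823^0 = +0.001232
  k=1: (−1)^1·6.0000/(2)·0.1873^2·0.9823^2 = -0.101586
d^2_{1,1}(2.7647) = +0.001232 -0.101586 = -0.100355

d=-0.1004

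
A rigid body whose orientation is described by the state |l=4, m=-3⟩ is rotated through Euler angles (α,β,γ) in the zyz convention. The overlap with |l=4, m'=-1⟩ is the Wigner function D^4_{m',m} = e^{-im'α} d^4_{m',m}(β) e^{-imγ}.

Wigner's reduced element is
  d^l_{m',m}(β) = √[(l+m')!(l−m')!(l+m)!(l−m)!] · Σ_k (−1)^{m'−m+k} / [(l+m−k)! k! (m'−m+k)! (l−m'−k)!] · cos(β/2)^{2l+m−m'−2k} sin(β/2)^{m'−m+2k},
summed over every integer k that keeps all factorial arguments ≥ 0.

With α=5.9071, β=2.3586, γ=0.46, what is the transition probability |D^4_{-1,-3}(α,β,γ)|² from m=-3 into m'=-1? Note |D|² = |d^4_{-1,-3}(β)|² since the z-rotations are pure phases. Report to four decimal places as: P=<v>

D^4_{-1,-3}(5.9071,2.3586,0.46) = e^{-i·-1·5.9071}·d^4_{-1,-3}(2.3586)·e^{-i·-3·0.46}. Compute d first:
Half-angle: c=0.381572, s=0.924339. N=√(6·120·1·5040)=1904.940944
k∈{0,1} keeps every argument non-negative
  k=0: (−1)^2·1904.9409/(240)·0.3816^6·0.9243^2 = +0.020931
  k=1: (−1)^3·1904.9409/(144)·0.3816^4·0.9243^4 = -0.204715
d^4_{-1,-3}(2.3586) = +0.020931 -0.204715 = -0.183784
|D^4_{-1,-3}|² = |d^4_{-1,-3}(β)|² = (-0.183784)² = 0.033777 (the z-rotation phases have unit modulus)

P=0.0338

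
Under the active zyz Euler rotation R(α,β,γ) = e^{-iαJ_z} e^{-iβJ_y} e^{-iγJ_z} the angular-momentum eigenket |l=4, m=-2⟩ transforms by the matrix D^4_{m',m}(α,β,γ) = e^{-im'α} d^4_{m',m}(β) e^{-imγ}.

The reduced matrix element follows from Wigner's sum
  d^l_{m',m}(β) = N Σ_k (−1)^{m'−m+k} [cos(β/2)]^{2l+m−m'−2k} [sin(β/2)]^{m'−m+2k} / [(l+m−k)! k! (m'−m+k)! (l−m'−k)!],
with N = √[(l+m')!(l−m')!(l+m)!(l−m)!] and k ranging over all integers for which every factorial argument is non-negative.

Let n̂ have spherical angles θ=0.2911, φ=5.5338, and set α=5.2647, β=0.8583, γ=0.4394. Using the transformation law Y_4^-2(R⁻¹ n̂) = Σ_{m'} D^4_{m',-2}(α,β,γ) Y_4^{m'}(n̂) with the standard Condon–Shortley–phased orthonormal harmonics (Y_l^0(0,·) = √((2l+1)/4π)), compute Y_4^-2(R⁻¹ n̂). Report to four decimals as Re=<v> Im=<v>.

Need the full column D^4_{m',-2} for m'=−4..4 at α=5.2647, β=0.8583, γ=0.4394.
cos(β/2)=0.909320, sin(β/2)=0.416098
d^4_{-4,-2}: single k=2 term ⇒ +0.517929;  D = -0.517186+0.027721i
d^4_{-3,-2}: k∈[1..2] ⇒ +0.800343 -0.502754 = +0.297589;  D = -0.169468-0.244622i
d^4_{-2,-2}: k∈[0..2] ⇒ +0.467448 -1.174552 +0.307426 = -0.399679;  D = -0.160278+0.366134i
d^4_{-1,-2}: k∈[0..2] ⇒ -0.907504 +0.950115 -0.132630 = -0.090018;  D = -0.089142+0.012533i
d^4_{0,-2}: k∈[0..2] ⇒ +0.928565 -0.518489 +0.040713 = +0.450789;  D = +0.287638+0.347096i
d^4_{1,-2}: k∈[0..2] ⇒ -0.633410 +0.198946 -0.008331 = -0.442796;  D = +0.142013-0.419405i
d^4_{2,-2}: k∈[0..2] ⇒ +0.307426 -0.051498 +0.000899 = +0.256827;  D = -0.250306+0.057505i
d^4_{3,-2}: k∈[0..1] ⇒ -0.105272 +0.007348 = -0.097924;  D = +0.068738+0.069744i
d^4_{4,-2}: single k=0 term ⇒ +0.022708;  D = +0.005406-0.022056i
Y_4^{m'}(θ=0.2911,φ=5.5338) and Σ D·Y over m':
  (-0.5172+0.0277i)·(-0.0030+0.0004i)  (-0.1695-0.2446i)·(-0.0178+0.0221i)  (-0.1603+0.3661i)·(+0.0108+0.1491i)  (-0.0891+0.0125i)·(+0.3260+0.3033i)  (+0.2876+0.3471i)·(+0.5229+0.0000i)  (+0.1420-0.4194i)·(-0.3260+0.3033i)  (-0.2503+0.0575i)·(+0.0108-0.1491i)  (+0.0687+0.0697i)·(+0.0178+0.0221i)  (+0.0054-0.0221i)·(-0.0030-0.0004i)
Y_4^-2(R⁻¹ n̂) = +0.157624+0.359416i

Re=0.1576 Im=0.3594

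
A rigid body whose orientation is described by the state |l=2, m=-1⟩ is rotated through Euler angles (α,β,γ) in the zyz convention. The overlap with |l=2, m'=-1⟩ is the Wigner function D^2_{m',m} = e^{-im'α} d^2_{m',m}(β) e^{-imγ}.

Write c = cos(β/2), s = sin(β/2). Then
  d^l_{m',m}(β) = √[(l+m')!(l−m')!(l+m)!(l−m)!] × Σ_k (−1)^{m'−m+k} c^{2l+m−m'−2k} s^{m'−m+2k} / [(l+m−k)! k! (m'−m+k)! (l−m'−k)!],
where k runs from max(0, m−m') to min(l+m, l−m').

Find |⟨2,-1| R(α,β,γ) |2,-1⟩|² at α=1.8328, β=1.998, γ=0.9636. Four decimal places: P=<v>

First d^2_{-1,-1}(β=1.998), then the phase factors e^{-i(-1)α} and e^{-i(-1)γ}:
With c≡cos(β/2)=0.541144 and s≡sin(β/2)=0.840930, N=[1·6·1·6]^{1/2}=6.000000
Admissible k: 0..1 (factorial args all ≥0)
  k=0: (−1)^0·6.0000/(6)·0.5411^4·0.8409^0 = +0.085753
  k=1: (−1)^1·6.0000/(2)·0.5411^2·0.8409^2 = -0.621250
d^2_{-1,-1}(1.998) = +0.085753 -0.621250 = -0.535497
|D^2_{-1,-1}|² = |d^2_{-1,-1}(β)|² = (-0.535497)² = 0.286757 (the z-rotation phases have unit modulus)

P=0.2868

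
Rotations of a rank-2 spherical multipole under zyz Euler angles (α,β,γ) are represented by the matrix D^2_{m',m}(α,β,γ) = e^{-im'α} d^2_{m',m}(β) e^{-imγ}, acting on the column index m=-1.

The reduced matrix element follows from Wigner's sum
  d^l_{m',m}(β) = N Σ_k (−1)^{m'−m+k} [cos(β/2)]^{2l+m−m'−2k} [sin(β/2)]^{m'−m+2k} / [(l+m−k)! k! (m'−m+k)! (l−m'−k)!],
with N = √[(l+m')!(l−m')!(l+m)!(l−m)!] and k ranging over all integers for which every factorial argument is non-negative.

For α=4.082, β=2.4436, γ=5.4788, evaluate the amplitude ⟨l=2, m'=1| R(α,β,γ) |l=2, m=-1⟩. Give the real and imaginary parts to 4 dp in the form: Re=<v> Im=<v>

Split into d^2_{1,-1}(β=2.4436) × two z-phases.
c=cos(2.4436/2)=0.341955, s=sin(2.4436/2)=0.939716; N=√[6·1·1·6]=6.000000
Admissible k: 0..1 (factorial args all ≥0)
  k=0: (−1)^2·6.0000/(2)·0.3420^2·0.9397^2 = +0.309779
  k=1: (−1)^3·6.0000/(6)·0.3420^0·0.9397^4 = -0.779807
d^2_{1,-1}(2.4436) = +0.309779 -0.779807 = -0.470028
Phases: e^{-i·(1)·4.082}=-0.589459+0.807798i, e^{-i·(-1)·5.4788}=+0.693554-0.720404i ⇒ D=-0.081371-0.462931i

Re=-0.0814 Im=-0.4629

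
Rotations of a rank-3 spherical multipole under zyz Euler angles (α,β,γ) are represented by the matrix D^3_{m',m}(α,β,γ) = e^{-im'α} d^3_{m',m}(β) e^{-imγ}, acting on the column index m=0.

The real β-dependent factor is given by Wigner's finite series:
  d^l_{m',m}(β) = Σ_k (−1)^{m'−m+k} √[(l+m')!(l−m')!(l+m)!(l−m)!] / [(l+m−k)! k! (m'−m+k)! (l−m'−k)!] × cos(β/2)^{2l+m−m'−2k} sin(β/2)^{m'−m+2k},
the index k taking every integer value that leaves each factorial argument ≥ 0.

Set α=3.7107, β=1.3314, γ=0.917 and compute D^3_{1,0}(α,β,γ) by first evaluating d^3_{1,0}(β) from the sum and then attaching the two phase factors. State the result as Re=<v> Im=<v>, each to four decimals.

Split into d^3_{1,0}(β=1.3314) × two z-phases.
With c≡cos(β/2)=0.786485 and s≡sin(β/2)=0.617610, N=[24·2·6·6]^{1/2}=41.569219
The bounds max(0,m−m')=0 and min(l+m,l−m')=2 give 3 terms
  k=0: (−1)^1·41.5692/(12)·0.7865^5·0.6176^1 = -0.643808
  k=1: (−1)^2·41.5692/(4)·0.7865^3·0.6176^3 = +1.191037
  k=2: (−1)^3·41.5692/(12)·0.7865^1·0.6176^5 = -0.244823
d^3_{1,0}(1.3314) = -0.643808 +1.191037 -0.244823 = +0.302407
Phases: e^{-i·(1)·3.7107}=-0.842382+0.538880i, e^{-i·(0)·0.917}=+1.000000+0.000000i ⇒ D=-0.254742+0.162961i

Re=-0.2547 Im=0.1630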